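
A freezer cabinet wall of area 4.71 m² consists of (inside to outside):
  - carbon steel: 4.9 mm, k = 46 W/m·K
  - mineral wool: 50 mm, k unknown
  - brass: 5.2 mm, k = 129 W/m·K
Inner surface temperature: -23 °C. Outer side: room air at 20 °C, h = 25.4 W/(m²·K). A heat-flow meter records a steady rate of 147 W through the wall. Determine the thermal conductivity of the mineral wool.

Using the resistance-network approach (series):
R_carbon steel = L/(kA) = 0.0049/(46×4.71) = 2.262×10^-5 K/W
R_brass = L/(kA) = 0.0052/(129×4.71) = 8.558×10^-6 K/W
R_outer film = 1/(h_o·A) = 1/(25.4×4.71) = 0.008359 K/W
Sum of known resistances R_other = 0.00839 K/W
Total R = ΔT/Q = 43/147 = 0.2925 K/W
R_mineral wool = R_total − R_other = 0.2841 K/W
k = L/(R·A) = 0.05/(0.2841×4.71)

k ≈ 0.0374 W/(m·K)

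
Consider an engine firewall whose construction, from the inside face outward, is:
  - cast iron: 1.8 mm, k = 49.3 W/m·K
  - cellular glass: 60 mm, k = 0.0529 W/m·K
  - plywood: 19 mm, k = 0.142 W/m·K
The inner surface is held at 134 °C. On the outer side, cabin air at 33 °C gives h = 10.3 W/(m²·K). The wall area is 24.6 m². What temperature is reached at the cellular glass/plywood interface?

Using the resistance-network approach (series):
R_cast iron = L/(kA) = 0.0018/(49.3×24.6) = 1.484×10^-6 K/W
R_cellular glass = L/(kA) = 0.06/(0.0529×24.6) = 0.04611 K/W
R_plywood = L/(kA) = 0.019/(0.142×24.6) = 0.005439 K/W
R_outer film = 1/(h_o·A) = 1/(10.3×24.6) = 0.003947 K/W
R_total = 0.05549 K/W;  Q = ΔT/R_total = 101/0.05549 = 1820 W
T_interface = T_inner − Q·ΣR(inner→interface) = 134 − 1820×0.04611

T ≈ 50.1 °C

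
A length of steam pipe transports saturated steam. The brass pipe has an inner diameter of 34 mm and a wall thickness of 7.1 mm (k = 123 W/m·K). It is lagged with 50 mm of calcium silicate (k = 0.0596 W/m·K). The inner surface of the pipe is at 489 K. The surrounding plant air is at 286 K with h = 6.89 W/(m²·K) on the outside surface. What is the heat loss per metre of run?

q′ ≈ 61.3 W/m

Treating each annulus and film as a series resistance:
R_brass pipe wall = ln(24.1/17)/(2π×123×1) = 4.516×10^-4 K/W
R_calcium silicate = ln(74.1/24.1)/(2π×0.0596×1) = 2.999 K/W
R_outer film = 1/(h_o·2πr_oL) = 1/(6.89×2π×0.0741×1) = 0.3117 K/W
R_total = 3.312 K/W
Q = ΔT/R_total = 203/3.312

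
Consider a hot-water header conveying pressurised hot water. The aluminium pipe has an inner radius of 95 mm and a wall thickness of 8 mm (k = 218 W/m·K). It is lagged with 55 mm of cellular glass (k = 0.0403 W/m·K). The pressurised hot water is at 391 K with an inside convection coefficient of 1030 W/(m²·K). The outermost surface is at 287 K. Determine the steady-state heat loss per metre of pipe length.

For a radial system each layer contributes R = ln(r_out/r_in)/(2πkL); films add R = 1/(hA).
R_inner film = 1/(h_i·2πr₁L) = 1/(1030×2π×0.095×1) = 0.001627 K/W
R_aluminium pipe wall = ln(103/95)/(2π×218×1) = 5.903×10^-5 K/W
R_cellular glass = ln(158/103)/(2π×0.0403×1) = 1.69 K/W
R_total = 1.691 K/W
Q = ΔT/R_total = 104/1.691

q′ ≈ 61.5 W/m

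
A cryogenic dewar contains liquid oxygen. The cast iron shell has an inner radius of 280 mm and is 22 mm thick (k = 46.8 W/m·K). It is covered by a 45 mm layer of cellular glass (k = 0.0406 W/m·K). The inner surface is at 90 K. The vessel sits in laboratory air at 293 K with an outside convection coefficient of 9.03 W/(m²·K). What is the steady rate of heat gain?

Spherical conduction: R = (1/r_in − 1/r_out)/(4πk) per layer; series-sum.
R_cast iron shell = (1/0.28 − 1/0.302)/(4π×46.8) = 4.424×10^-4 K/W
R_cellular glass = (1/0.302 − 1/0.347)/(4π×0.0406) = 0.8417 K/W
R_outer film = 1/(h·4πr_o²) = 1/(9.03×4π×0.347²) = 0.07319 K/W
R_total = 0.9153 K/W
Q = ΔT/R_total = 203/0.9153

Q ≈ 222 W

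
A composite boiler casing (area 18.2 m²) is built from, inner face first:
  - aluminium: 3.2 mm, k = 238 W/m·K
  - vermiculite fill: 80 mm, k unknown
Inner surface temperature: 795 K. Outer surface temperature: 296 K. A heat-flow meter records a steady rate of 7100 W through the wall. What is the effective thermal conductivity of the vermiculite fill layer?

k ≈ 0.0625 W/(m·K)

Series thermal resistances:
R_aluminium = L/(kA) = 0.0032/(238×18.2) = 7.388×10^-7 K/W
Sum of known resistances R_other = 7.388×10^-7 K/W
Total R = ΔT/Q = 499/7100 = 0.07028 K/W
R_vermiculite fill = R_total − R_other = 0.07028 K/W
k = L/(R·A) = 0.08/(0.07028×18.2)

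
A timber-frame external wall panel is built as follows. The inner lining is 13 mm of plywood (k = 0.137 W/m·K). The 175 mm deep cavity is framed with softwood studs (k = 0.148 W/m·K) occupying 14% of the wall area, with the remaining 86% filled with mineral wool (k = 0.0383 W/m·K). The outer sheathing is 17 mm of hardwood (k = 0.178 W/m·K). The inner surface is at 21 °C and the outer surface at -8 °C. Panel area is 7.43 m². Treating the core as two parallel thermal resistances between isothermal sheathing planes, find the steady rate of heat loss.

Q ≈ 62.4 W

Sheathing layers in series; stud and cavity paths in parallel between them.
R_inner = 0.013/(0.137×7.43) = 0.01277 K/W
R_stud  = 0.175/(0.148×0.14×7.43) = 1.137 K/W
R_cav   = 0.175/(0.0383×0.86×7.43) = 0.7151 K/W
1/R_core = 1/R_stud + 1/R_cav → R_core = 0.4389 K/W
R_outer = 0.017/(0.178×7.43) = 0.01285 K/W
R_total = 0.4646 K/W
Q = ΔT/R_total = 29/0.4646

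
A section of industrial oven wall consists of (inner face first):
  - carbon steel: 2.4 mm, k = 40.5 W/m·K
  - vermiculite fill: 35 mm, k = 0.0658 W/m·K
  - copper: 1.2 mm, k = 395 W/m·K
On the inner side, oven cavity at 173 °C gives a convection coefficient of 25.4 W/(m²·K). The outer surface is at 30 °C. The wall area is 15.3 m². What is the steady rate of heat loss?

Q ≈ 3830 W

Using the resistance-network approach (series):
R_inner film = 1/(h_i·A) = 1/(25.4×15.3) = 0.002573 K/W
R_carbon steel = L/(kA) = 0.0024/(40.5×15.3) = 3.873×10^-6 K/W
R_vermiculite fill = L/(kA) = 0.035/(0.0658×15.3) = 0.03477 K/W
R_copper = L/(kA) = 0.0012/(395×15.3) = 1.986×10^-7 K/W
R_total = 0.03734 K/W
Q = ΔT / R_total = 143 / 0.03734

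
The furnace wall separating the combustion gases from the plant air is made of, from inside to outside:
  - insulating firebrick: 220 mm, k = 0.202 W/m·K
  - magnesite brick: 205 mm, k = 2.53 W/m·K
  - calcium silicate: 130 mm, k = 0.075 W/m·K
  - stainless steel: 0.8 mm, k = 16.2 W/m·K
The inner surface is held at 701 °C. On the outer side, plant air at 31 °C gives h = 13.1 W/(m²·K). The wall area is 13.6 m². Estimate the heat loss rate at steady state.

Q ≈ 3060 W

Series thermal resistances:
R_insulating firebrick = L/(kA) = 0.22/(0.202×13.6) = 0.08008 K/W
R_magnesite brick = L/(kA) = 0.205/(2.53×13.6) = 0.005958 K/W
R_calcium silicate = L/(kA) = 0.13/(0.075×13.6) = 0.1275 K/W
R_stainless steel = L/(kA) = 0.0008/(16.2×13.6) = 3.631×10^-6 K/W
R_outer film = 1/(h_o·A) = 1/(13.1×13.6) = 0.005613 K/W
R_total = 0.2191 K/W
Q = ΔT / R_total = 670 / 0.2191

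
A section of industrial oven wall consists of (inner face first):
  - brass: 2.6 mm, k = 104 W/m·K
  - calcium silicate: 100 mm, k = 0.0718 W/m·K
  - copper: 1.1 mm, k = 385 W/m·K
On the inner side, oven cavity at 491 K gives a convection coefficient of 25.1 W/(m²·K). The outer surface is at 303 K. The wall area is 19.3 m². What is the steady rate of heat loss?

Using the resistance-network approach (series):
R_inner film = 1/(h_i·A) = 1/(25.1×19.3) = 0.002064 K/W
R_brass = L/(kA) = 0.0026/(104×19.3) = 1.295×10^-6 K/W
R_calcium silicate = L/(kA) = 0.1/(0.0718×19.3) = 0.07216 K/W
R_copper = L/(kA) = 0.0011/(385×19.3) = 1.48×10^-7 K/W
R_total = 0.07423 K/W
Q = ΔT / R_total = 188 / 0.07423

Q ≈ 2530 W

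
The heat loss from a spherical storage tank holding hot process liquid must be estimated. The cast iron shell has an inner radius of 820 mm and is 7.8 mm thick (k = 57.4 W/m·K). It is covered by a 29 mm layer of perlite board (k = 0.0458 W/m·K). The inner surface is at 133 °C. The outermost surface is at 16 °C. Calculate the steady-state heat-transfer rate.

Each spherical layer contributes R = (1/r_i − 1/r_o)/(4πk):
R_cast iron shell = (1/0.82 − 1/0.8278)/(4π×57.4) = 1.593×10^-5 K/W
R_perlite board = (1/0.8278 − 1/0.8568)/(4π×0.0458) = 0.07104 K/W
R_total = 0.07106 K/W
Q = ΔT/R_total = 117/0.07106

Q ≈ 1650 W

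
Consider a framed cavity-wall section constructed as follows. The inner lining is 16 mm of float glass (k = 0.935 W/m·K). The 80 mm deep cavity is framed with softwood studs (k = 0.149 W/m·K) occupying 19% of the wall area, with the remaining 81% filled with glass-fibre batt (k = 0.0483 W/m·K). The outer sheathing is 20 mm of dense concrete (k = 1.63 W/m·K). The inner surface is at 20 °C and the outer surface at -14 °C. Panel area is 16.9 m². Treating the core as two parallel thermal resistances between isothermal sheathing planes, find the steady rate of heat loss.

Q ≈ 473 W

Sheathing layers in series; stud and cavity paths in parallel between them.
R_inner = 0.016/(0.935×16.9) = 0.001013 K/W
R_stud  = 0.08/(0.149×0.19×16.9) = 0.1672 K/W
R_cav   = 0.08/(0.0483×0.81×16.9) = 0.121 K/W
1/R_core = 1/R_stud + 1/R_cav → R_core = 0.0702 K/W
R_outer = 0.02/(1.63×16.9) = 7.26×10^-4 K/W
R_total = 0.07194 K/W
Q = ΔT/R_total = 34/0.07194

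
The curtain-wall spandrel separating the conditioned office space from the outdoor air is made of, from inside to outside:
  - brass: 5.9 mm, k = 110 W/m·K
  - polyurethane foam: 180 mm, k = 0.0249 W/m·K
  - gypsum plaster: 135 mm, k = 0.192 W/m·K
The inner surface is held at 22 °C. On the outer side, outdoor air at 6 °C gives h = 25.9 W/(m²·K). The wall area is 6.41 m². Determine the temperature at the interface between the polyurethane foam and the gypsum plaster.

T ≈ 7.49 °C

Thermal resistances in series:
R_brass = L/(kA) = 0.0059/(110×6.41) = 8.368×10^-6 K/W
R_polyurethane foam = L/(kA) = 0.18/(0.0249×6.41) = 1.128 K/W
R_gypsum plaster = L/(kA) = 0.135/(0.192×6.41) = 0.1097 K/W
R_outer film = 1/(h_o·A) = 1/(25.9×6.41) = 0.006023 K/W
R_total = 1.243 K/W;  Q = ΔT/R_total = 16/1.243 = 12.87 W
T_interface = T_inner − Q·ΣR(inner→interface) = 22 − 12.9×1.128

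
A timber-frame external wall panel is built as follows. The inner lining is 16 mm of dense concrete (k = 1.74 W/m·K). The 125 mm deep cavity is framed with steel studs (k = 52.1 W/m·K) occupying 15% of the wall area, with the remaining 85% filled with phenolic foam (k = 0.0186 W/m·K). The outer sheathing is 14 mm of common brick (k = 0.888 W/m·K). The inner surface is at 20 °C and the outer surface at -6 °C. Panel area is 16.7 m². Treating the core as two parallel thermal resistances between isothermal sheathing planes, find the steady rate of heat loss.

Sheathing layers in series; stud and cavity paths in parallel between them.
R_inner = 0.016/(1.74×16.7) = 5.506×10^-4 K/W
R_stud  = 0.125/(52.1×0.15×16.7) = 9.578×10^-4 K/W
R_cav   = 0.125/(0.0186×0.85×16.7) = 0.4734 K/W
1/R_core = 1/R_stud + 1/R_cav → R_core = 9.558×10^-4 K/W
R_outer = 0.014/(0.888×16.7) = 9.441×10^-4 K/W
R_total = 0.002451 K/W
Q = ΔT/R_total = 26/0.002451

Q ≈ 10600 W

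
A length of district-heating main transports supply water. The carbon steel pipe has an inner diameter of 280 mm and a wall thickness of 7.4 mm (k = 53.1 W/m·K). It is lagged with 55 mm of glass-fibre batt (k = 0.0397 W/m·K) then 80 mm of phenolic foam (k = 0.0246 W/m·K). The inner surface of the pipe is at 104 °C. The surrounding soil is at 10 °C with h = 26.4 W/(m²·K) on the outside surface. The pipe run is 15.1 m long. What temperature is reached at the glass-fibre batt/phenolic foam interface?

T ≈ 69.3 °C

Treating each annulus and film as a series resistance:
R_carbon steel pipe wall = ln(147.4/140)/(2π×53.1×15.1) = 1.022×10^-5 K/W
R_glass-fibre batt = ln(202.4/147.4)/(2π×0.0397×15.1) = 0.08419 K/W
R_phenolic foam = ln(282.4/202.4)/(2π×0.0246×15.1) = 0.1427 K/W
R_outer film = 1/(h_o·2πr_oL) = 1/(26.4×2π×0.2824×15.1) = 0.001414 K/W
R_total = 0.2283 K/W
Q = ΔT/R_total = 94/0.2283
Q = 412 W
T_interface = T_inner − Q·ΣR(inner→interface) = 104 − 412×0.0842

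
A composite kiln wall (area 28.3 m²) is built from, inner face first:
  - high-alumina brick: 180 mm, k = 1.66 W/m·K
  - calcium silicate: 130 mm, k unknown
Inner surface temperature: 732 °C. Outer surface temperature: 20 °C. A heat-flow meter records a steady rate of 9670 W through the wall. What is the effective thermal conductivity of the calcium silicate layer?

k ≈ 0.0658 W/(m·K)

Using the resistance-network approach (series):
R_high-alumina brick = L/(kA) = 0.18/(1.66×28.3) = 0.003832 K/W
Sum of known resistances R_other = 0.003832 K/W
Total R = ΔT/Q = 712/9670 = 0.07363 K/W
R_calcium silicate = R_total − R_other = 0.0698 K/W
k = L/(R·A) = 0.13/(0.0698×28.3)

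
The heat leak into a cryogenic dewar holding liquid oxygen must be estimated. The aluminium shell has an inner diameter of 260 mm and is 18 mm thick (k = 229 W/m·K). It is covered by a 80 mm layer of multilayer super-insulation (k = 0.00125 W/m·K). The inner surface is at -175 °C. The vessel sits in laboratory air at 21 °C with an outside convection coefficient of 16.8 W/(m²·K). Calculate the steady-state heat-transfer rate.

Each spherical layer contributes R = (1/r_i − 1/r_o)/(4πk):
R_aluminium shell = (1/0.13 − 1/0.148)/(4π×229) = 3.251×10^-4 K/W
R_multilayer super-insulation = (1/0.148 − 1/0.228)/(4π×0.00125) = 150.9 K/W
R_outer film = 1/(h·4πr_o²) = 1/(16.8×4π×0.228²) = 0.09112 K/W
R_total = 151 K/W
Q = ΔT/R_total = 196/151

Q ≈ 1.3 W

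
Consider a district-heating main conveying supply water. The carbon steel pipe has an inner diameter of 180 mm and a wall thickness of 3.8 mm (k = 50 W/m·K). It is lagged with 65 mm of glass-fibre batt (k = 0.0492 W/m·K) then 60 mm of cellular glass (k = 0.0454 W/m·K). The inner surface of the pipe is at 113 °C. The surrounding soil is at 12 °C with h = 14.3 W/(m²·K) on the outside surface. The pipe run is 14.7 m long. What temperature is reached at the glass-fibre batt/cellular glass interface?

Treating each annulus and film as a series resistance:
R_carbon steel pipe wall = ln(93.8/90)/(2π×50×14.7) = 8.955×10^-6 K/W
R_glass-fibre batt = ln(158.8/93.8)/(2π×0.0492×14.7) = 0.1159 K/W
R_cellular glass = ln(218.8/158.8)/(2π×0.0454×14.7) = 0.07643 K/W
R_outer film = 1/(h_o·2πr_oL) = 1/(14.3×2π×0.2188×14.7) = 0.00346 K/W
R_total = 0.1958 K/W
Q = ΔT/R_total = 101/0.1958
Q = 516 W
T_interface = T_inner − Q·ΣR(inner→interface) = 113 − 516×0.1159

T ≈ 53.2 °C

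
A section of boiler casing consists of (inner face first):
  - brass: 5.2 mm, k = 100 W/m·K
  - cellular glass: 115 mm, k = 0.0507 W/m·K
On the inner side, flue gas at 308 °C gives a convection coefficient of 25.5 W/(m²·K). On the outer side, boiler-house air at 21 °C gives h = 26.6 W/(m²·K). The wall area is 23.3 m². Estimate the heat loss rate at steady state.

Thermal resistances in series:
R_inner film = 1/(h_i·A) = 1/(25.5×23.3) = 0.001683 K/W
R_brass = L/(kA) = 0.0052/(100×23.3) = 2.232×10^-6 K/W
R_cellular glass = L/(kA) = 0.115/(0.0507×23.3) = 0.09735 K/W
R_outer film = 1/(h_o·A) = 1/(26.6×23.3) = 0.001613 K/W
R_total = 0.1006 K/W
Q = ΔT / R_total = 287 / 0.1006

Q ≈ 2850 W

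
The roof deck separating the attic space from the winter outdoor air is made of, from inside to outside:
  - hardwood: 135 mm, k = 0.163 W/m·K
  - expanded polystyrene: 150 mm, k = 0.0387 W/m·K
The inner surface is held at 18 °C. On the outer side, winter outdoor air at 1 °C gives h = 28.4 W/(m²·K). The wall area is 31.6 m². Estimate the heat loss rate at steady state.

Model the wall as resistances in series:
R_hardwood = L/(kA) = 0.135/(0.163×31.6) = 0.02621 K/W
R_expanded polystyrene = L/(kA) = 0.15/(0.0387×31.6) = 0.1227 K/W
R_outer film = 1/(h_o·A) = 1/(28.4×31.6) = 0.001114 K/W
R_total = 0.15 K/W
Q = ΔT / R_total = 17 / 0.15

Q ≈ 113 W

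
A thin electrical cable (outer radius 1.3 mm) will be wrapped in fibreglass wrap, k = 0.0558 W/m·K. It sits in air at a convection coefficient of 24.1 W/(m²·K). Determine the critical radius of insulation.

r_cr ≈ 2.32 mm

For a cylinder r_cr = k/h = 0.0558/24.1
r_cr = 2.32 mm; since the bare radius (1.3 mm) is below r_cr, adding a thin layer of insulation will *increase* heat loss.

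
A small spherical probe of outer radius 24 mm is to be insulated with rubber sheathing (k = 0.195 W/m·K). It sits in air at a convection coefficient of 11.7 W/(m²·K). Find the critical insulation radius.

r_cr ≈ 33.3 mm

For a sphere r_cr = 2k/h = 2×0.195/11.7
r_cr = 33.3 mm; since the bare radius (24 mm) is below r_cr, adding a thin layer of insulation will *increase* heat loss.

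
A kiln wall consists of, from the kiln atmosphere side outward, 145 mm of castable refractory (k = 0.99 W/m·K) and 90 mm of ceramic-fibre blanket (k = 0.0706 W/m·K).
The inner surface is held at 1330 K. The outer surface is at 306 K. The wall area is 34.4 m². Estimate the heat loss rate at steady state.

Thermal resistances in series:
R_castable refractory = L/(kA) = 0.145/(0.99×34.4) = 0.004258 K/W
R_ceramic-fibre blanket = L/(kA) = 0.09/(0.0706×34.4) = 0.03706 K/W
R_total = 0.04132 K/W
Q = ΔT / R_total = 1024 / 0.04132

Q ≈ 24800 W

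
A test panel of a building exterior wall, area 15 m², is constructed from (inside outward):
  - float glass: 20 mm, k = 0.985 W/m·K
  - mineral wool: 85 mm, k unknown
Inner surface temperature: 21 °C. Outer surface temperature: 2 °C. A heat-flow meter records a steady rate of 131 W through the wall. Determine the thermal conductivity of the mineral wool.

k ≈ 0.0394 W/(m·K)

Using the resistance-network approach (series):
R_float glass = L/(kA) = 0.02/(0.985×15) = 0.001354 K/W
Sum of known resistances R_other = 0.001354 K/W
Total R = ΔT/Q = 19/131 = 0.145 K/W
R_mineral wool = R_total − R_other = 0.1437 K/W
k = L/(R·A) = 0.085/(0.1437×15)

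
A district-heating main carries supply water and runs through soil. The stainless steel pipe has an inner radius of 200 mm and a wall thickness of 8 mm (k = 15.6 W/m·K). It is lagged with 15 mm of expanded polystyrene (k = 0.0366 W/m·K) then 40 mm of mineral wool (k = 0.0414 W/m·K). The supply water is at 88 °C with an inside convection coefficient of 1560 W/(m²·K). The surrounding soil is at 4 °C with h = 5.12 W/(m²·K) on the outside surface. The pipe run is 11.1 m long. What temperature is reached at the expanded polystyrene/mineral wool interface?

T ≈ 63.8 °C

Radial resistances (cylindrical: R_cond = ln(r_o/r_i)/(2πkL), R_conv = 1/(h·2πrL)):
R_inner film = 1/(h_i·2πr₁L) = 1/(1560×2π×0.2×11.1) = 4.596×10^-5 K/W
R_stainless steel pipe wall = ln(208/200)/(2π×15.6×11.1) = 3.605×10^-5 K/W
R_expanded polystyrene = ln(223/208)/(2π×0.0366×11.1) = 0.02728 K/W
R_mineral wool = ln(263/223)/(2π×0.0414×11.1) = 0.05714 K/W
R_outer film = 1/(h_o·2πr_oL) = 1/(5.12×2π×0.263×11.1) = 0.01065 K/W
R_total = 0.09515 K/W
Q = ΔT/R_total = 84/0.09515
Q = 883 W
T_interface = T_inner − Q·ΣR(inner→interface) = 88 − 883×0.02736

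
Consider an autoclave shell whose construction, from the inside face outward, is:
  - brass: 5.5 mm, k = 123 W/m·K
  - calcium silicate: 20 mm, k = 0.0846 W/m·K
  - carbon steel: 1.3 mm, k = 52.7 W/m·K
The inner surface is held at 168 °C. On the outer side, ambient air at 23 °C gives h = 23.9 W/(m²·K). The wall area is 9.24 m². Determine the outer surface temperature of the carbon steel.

T ≈ 44.8 °C

Model the wall as resistances in series:
R_brass = L/(kA) = 0.0055/(123×9.24) = 4.839×10^-6 K/W
R_calcium silicate = L/(kA) = 0.02/(0.0846×9.24) = 0.02559 K/W
R_carbon steel = L/(kA) = 0.0013/(52.7×9.24) = 2.67×10^-6 K/W
R_outer film = 1/(h_o·A) = 1/(23.9×9.24) = 0.004528 K/W
R_total = 0.03012 K/W;  Q = ΔT/R_total = 145/0.03012 = 4814 W
T_interface = T_inner − Q·ΣR(inner→interface) = 168 − 4810×0.02559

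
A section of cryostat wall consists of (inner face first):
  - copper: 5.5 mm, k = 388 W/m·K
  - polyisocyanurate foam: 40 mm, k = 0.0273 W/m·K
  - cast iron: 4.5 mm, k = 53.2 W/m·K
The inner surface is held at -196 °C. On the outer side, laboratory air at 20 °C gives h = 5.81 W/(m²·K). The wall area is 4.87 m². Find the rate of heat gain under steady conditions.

Treating each layer as a thermal resistance in series:
R_copper = L/(kA) = 0.0055/(388×4.87) = 2.911×10^-6 K/W
R_polyisocyanurate foam = L/(kA) = 0.04/(0.0273×4.87) = 0.3009 K/W
R_cast iron = L/(kA) = 0.0045/(53.2×4.87) = 1.737×10^-5 K/W
R_outer film = 1/(h_o·A) = 1/(5.81×4.87) = 0.03534 K/W
R_total = 0.3362 K/W
Q = ΔT / R_total = 216 / 0.3362

Q ≈ 642 W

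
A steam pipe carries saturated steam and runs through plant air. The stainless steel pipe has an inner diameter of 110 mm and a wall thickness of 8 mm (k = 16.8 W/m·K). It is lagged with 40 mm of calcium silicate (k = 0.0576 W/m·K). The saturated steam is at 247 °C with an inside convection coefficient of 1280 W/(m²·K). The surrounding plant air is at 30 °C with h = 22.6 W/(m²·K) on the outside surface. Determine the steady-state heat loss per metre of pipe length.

q′ ≈ 152 W/m

For a radial system each layer contributes R = ln(r_out/r_in)/(2πkL); films add R = 1/(hA).
R_inner film = 1/(h_i·2πr₁L) = 1/(1280×2π×0.055×1) = 0.002261 K/W
R_stainless steel pipe wall = ln(63/55)/(2π×16.8×1) = 0.001287 K/W
R_calcium silicate = ln(103/63)/(2π×0.0576×1) = 1.358 K/W
R_outer film = 1/(h_o·2πr_oL) = 1/(22.6×2π×0.103×1) = 0.06837 K/W
R_total = 1.43 K/W
Q = ΔT/R_total = 217/1.43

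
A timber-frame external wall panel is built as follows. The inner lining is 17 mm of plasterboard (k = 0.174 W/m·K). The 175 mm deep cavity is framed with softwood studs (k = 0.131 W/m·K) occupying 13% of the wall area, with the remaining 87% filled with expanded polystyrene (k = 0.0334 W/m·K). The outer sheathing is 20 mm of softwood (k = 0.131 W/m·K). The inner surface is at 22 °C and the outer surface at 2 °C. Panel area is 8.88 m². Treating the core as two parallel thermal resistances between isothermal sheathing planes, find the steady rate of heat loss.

Q ≈ 43.9 W

Sheathing layers in series; stud and cavity paths in parallel between them.
R_inner = 0.017/(0.174×8.88) = 0.011 K/W
R_stud  = 0.175/(0.131×0.13×8.88) = 1.157 K/W
R_cav   = 0.175/(0.0334×0.87×8.88) = 0.6782 K/W
1/R_core = 1/R_stud + 1/R_cav → R_core = 0.4276 K/W
R_outer = 0.02/(0.131×8.88) = 0.01719 K/W
R_total = 0.4558 K/W
Q = ΔT/R_total = 20/0.4558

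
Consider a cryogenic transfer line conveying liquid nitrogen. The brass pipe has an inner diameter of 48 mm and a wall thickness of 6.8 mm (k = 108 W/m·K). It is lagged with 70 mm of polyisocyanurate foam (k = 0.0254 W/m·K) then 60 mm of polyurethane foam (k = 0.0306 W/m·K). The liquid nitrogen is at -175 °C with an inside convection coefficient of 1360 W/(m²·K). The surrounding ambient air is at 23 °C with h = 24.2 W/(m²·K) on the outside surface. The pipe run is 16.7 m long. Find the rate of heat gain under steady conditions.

For a radial system each layer contributes R = ln(r_out/r_in)/(2πkL); films add R = 1/(hA).
R_inner film = 1/(h_i·2πr₁L) = 1/(1360×2π×0.024×16.7) = 2.92×10^-4 K/W
R_brass pipe wall = ln(30.8/24)/(2π×108×16.7) = 2.201×10^-5 K/W
R_polyisocyanurate foam = ln(100.8/30.8)/(2π×0.0254×16.7) = 0.4449 K/W
R_polyurethane foam = ln(160.8/100.8)/(2π×0.0306×16.7) = 0.1455 K/W
R_outer film = 1/(h_o·2πr_oL) = 1/(24.2×2π×0.1608×16.7) = 0.002449 K/W
R_total = 0.5931 K/W
Q = ΔT/R_total = 198/0.5931

Q ≈ 334 W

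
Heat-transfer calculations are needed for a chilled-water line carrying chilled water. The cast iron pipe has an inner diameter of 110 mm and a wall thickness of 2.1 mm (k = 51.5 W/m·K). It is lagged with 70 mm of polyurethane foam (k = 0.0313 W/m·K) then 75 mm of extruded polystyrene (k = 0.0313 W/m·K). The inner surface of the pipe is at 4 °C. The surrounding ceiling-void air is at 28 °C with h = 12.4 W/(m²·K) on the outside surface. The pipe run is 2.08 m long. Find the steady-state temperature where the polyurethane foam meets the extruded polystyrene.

T ≈ 19 °C

For a radial system each layer contributes R = ln(r_out/r_in)/(2πkL); films add R = 1/(hA).
R_cast iron pipe wall = ln(57.1/55)/(2π×51.5×2.08) = 5.567×10^-5 K/W
R_polyurethane foam = ln(127.1/57.1)/(2π×0.0313×2.08) = 1.956 K/W
R_extruded polystyrene = ln(202.1/127.1)/(2π×0.0313×2.08) = 1.134 K/W
R_outer film = 1/(h_o·2πr_oL) = 1/(12.4×2π×0.2021×2.08) = 0.03053 K/W
R_total = 3.12 K/W
Q = ΔT/R_total = 24/3.12
Q = 7.69 W
T_interface = T_inner + Q·ΣR(inner→interface) = 4 + 7.69×1.956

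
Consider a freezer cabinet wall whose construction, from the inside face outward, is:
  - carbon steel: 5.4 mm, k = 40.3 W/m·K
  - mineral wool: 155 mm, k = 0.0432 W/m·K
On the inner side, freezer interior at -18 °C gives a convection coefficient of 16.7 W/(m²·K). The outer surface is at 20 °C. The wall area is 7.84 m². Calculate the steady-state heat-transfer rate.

Q ≈ 81.7 W

Model the wall as resistances in series:
R_inner film = 1/(h_i·A) = 1/(16.7×7.84) = 0.007638 K/W
R_carbon steel = L/(kA) = 0.0054/(40.3×7.84) = 1.709×10^-5 K/W
R_mineral wool = L/(kA) = 0.155/(0.0432×7.84) = 0.4576 K/W
R_total = 0.4653 K/W
Q = ΔT / R_total = 38 / 0.4653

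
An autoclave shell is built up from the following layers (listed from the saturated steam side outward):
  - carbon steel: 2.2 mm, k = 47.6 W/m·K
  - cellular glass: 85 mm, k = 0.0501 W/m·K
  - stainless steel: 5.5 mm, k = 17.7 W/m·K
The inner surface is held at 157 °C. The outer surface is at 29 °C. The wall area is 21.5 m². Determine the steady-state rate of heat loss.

Q ≈ 1620 W

Series thermal resistances:
R_carbon steel = L/(kA) = 0.0022/(47.6×21.5) = 2.15×10^-6 K/W
R_cellular glass = L/(kA) = 0.085/(0.0501×21.5) = 0.07891 K/W
R_stainless steel = L/(kA) = 0.0055/(17.7×21.5) = 1.445×10^-5 K/W
R_total = 0.07893 K/W
Q = ΔT / R_total = 128 / 0.07893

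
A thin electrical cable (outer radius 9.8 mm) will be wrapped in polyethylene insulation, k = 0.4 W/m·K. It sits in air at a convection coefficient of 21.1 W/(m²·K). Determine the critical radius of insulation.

r_cr ≈ 19 mm

For a cylinder r_cr = k/h = 0.4/21.1
r_cr = 19 mm; since the bare radius (9.8 mm) is below r_cr, adding a thin layer of insulation will *increase* heat loss.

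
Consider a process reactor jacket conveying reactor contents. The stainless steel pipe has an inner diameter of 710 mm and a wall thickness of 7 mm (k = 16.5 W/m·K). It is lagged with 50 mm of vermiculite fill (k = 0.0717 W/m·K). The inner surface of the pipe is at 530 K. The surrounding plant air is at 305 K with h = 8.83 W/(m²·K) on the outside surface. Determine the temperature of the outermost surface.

Radial resistances (cylindrical: R_cond = ln(r_o/r_i)/(2πkL), R_conv = 1/(h·2πrL)):
R_stainless steel pipe wall = ln(362/355)/(2π×16.5×1) = 1.883×10^-4 K/W
R_vermiculite fill = ln(412/362)/(2π×0.0717×1) = 0.2872 K/W
R_outer film = 1/(h_o·2πr_oL) = 1/(8.83×2π×0.412×1) = 0.04375 K/W
R_total = 0.3311 K/W
Q = ΔT/R_total = 225/0.3311
Q = 680 W/m
T_interface = T_inner − Q·ΣR(inner→interface) = 530 − 680×0.2874

T ≈ 335 K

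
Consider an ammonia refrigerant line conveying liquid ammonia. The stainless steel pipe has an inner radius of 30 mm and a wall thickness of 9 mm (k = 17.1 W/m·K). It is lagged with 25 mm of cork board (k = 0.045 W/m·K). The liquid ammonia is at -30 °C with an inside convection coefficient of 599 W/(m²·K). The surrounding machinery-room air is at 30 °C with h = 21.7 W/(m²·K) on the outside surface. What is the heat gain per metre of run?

Radial resistances (cylindrical: R_cond = ln(r_o/r_i)/(2πkL), R_conv = 1/(h·2πrL)):
R_inner film = 1/(h_i·2πr₁L) = 1/(599×2π×0.03×1) = 0.008857 K/W
R_stainless steel pipe wall = ln(39/30)/(2π×17.1×1) = 0.002442 K/W
R_cork board = ln(64/39)/(2π×0.045×1) = 1.752 K/W
R_outer film = 1/(h_o·2πr_oL) = 1/(21.7×2π×0.064×1) = 0.1146 K/W
R_total = 1.878 K/W
Q = ΔT/R_total = 60/1.878

q′ ≈ 32 W/m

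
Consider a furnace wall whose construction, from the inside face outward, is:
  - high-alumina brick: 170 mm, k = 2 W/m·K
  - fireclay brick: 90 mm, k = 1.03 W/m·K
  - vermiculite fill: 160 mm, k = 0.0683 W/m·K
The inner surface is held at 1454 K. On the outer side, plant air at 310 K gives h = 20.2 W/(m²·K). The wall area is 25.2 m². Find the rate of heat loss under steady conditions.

Model the wall as resistances in series:
R_high-alumina brick = L/(kA) = 0.17/(2×25.2) = 0.003373 K/W
R_fireclay brick = L/(kA) = 0.09/(1.03×25.2) = 0.003467 K/W
R_vermiculite fill = L/(kA) = 0.16/(0.0683×25.2) = 0.09296 K/W
R_outer film = 1/(h_o·A) = 1/(20.2×25.2) = 0.001964 K/W
R_total = 0.1018 K/W
Q = ΔT / R_total = 1144 / 0.1018

Q ≈ 11200 W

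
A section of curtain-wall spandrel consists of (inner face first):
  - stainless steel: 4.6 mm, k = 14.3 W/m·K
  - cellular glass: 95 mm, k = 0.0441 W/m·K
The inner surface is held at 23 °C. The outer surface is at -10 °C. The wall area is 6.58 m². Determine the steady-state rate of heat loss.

Treating each layer as a thermal resistance in series:
R_stainless steel = L/(kA) = 0.0046/(14.3×6.58) = 4.889×10^-5 K/W
R_cellular glass = L/(kA) = 0.095/(0.0441×6.58) = 0.3274 K/W
R_total = 0.3274 K/W
Q = ΔT / R_total = 33 / 0.3274

Q ≈ 101 W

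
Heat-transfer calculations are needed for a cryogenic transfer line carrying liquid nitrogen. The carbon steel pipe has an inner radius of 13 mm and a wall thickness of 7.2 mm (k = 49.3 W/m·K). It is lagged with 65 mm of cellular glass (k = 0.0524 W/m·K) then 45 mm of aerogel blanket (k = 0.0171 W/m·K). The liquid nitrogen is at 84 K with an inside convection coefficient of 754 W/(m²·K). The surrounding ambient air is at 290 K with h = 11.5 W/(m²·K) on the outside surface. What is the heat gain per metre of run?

q′ ≈ 24.4 W/m

Cylindrical conduction, so R = ln(r₂/r₁)/(2πkL) per layer, in series:
R_inner film = 1/(h_i·2πr₁L) = 1/(754×2π×0.013×1) = 0.01624 K/W
R_carbon steel pipe wall = ln(20.2/13)/(2π×49.3×1) = 0.001423 K/W
R_cellular glass = ln(85.2/20.2)/(2π×0.0524×1) = 4.372 K/W
R_aerogel blanket = ln(130.2/85.2)/(2π×0.0171×1) = 3.947 K/W
R_outer film = 1/(h_o·2πr_oL) = 1/(11.5×2π×0.1302×1) = 0.1063 K/W
R_total = 8.443 K/W
Q = ΔT/R_total = 206/8.443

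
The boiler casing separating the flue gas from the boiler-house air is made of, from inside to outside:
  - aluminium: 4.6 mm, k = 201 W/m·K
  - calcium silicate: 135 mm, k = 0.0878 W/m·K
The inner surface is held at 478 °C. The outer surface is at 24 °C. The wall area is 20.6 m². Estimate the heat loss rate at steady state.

Q ≈ 6080 W

Thermal resistances in series:
R_aluminium = L/(kA) = 0.0046/(201×20.6) = 1.111×10^-6 K/W
R_calcium silicate = L/(kA) = 0.135/(0.0878×20.6) = 0.07464 K/W
R_total = 0.07464 K/W
Q = ΔT / R_total = 454 / 0.07464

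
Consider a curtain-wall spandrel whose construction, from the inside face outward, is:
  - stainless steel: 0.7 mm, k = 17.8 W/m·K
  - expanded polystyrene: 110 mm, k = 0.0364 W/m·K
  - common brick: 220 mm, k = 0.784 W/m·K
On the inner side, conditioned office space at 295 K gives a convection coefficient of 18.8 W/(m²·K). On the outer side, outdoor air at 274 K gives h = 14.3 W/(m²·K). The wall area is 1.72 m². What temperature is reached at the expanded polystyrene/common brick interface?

T ≈ 276 K

Model the wall as resistances in series:
R_inner film = 1/(h_i·A) = 1/(18.8×1.72) = 0.03093 K/W
R_stainless steel = L/(kA) = 0.0007/(17.8×1.72) = 2.286×10^-5 K/W
R_expanded polystyrene = L/(kA) = 0.11/(0.0364×1.72) = 1.757 K/W
R_common brick = L/(kA) = 0.22/(0.784×1.72) = 0.1631 K/W
R_outer film = 1/(h_o·A) = 1/(14.3×1.72) = 0.04066 K/W
R_total = 1.992 K/W;  Q = ΔT/R_total = 21/1.992 = 10.54 W
T_interface = T_inner − Q·ΣR(inner→interface) = 295 − 10.5×1.788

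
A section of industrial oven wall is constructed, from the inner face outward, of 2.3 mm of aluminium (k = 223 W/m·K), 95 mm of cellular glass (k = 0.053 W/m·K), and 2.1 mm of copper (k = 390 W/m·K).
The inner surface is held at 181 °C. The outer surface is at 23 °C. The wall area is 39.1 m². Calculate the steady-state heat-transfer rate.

Q ≈ 3450 W

Treating each layer as a thermal resistance in series:
R_aluminium = L/(kA) = 0.0023/(223×39.1) = 2.638×10^-7 K/W
R_cellular glass = L/(kA) = 0.095/(0.053×39.1) = 0.04584 K/W
R_copper = L/(kA) = 0.0021/(390×39.1) = 1.377×10^-7 K/W
R_total = 0.04584 K/W
Q = ΔT / R_total = 158 / 0.04584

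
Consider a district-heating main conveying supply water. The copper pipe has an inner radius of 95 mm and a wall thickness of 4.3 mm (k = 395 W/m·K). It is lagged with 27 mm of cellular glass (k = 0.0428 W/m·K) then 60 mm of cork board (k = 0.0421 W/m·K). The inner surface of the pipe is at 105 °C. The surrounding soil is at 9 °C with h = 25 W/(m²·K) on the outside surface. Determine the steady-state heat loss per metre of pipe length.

Treating each annulus and film as a series resistance:
R_copper pipe wall = ln(99.3/95)/(2π×395×1) = 1.784×10^-5 K/W
R_cellular glass = ln(126.3/99.3)/(2π×0.0428×1) = 0.8944 K/W
R_cork board = ln(186.3/126.3)/(2π×0.0421×1) = 1.469 K/W
R_outer film = 1/(h_o·2πr_oL) = 1/(25×2π×0.1863×1) = 0.03417 K/W
R_total = 2.398 K/W
Q = ΔT/R_total = 96/2.398

q′ ≈ 40 W/m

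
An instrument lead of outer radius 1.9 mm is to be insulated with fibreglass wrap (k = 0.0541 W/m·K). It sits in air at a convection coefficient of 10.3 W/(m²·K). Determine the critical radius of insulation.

For a cylinder r_cr = k/h = 0.0541/10.3
r_cr = 5.25 mm; since the bare radius (1.9 mm) is below r_cr, adding a thin layer of insulation will *increase* heat loss.

r_cr ≈ 5.25 mm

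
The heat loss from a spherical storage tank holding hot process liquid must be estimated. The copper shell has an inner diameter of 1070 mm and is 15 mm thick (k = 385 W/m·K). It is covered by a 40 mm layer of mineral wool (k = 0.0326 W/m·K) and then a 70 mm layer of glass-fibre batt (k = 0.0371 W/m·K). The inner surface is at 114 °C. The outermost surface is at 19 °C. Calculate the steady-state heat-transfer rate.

Q ≈ 138 W

Radial (spherical) resistances in series:
R_copper shell = (1/0.535 − 1/0.55)/(4π×385) = 1.054×10^-5 K/W
R_mineral wool = (1/0.55 − 1/0.59)/(4π×0.0326) = 0.3009 K/W
R_glass-fibre batt = (1/0.59 − 1/0.66)/(4π×0.0371) = 0.3856 K/W
R_total = 0.6865 K/W
Q = ΔT/R_total = 95/0.6865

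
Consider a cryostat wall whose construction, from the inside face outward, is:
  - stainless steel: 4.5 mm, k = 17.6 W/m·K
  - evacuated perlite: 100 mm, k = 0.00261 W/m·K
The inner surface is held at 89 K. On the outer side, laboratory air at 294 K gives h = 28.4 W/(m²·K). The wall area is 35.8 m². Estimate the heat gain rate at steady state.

Treating each layer as a thermal resistance in series:
R_stainless steel = L/(kA) = 0.0045/(17.6×35.8) = 7.142×10^-6 K/W
R_evacuated perlite = L/(kA) = 0.1/(0.00261×35.8) = 1.07 K/W
R_outer film = 1/(h_o·A) = 1/(28.4×35.8) = 9.836×10^-4 K/W
R_total = 1.071 K/W
Q = ΔT / R_total = 205 / 1.071

Q ≈ 191 W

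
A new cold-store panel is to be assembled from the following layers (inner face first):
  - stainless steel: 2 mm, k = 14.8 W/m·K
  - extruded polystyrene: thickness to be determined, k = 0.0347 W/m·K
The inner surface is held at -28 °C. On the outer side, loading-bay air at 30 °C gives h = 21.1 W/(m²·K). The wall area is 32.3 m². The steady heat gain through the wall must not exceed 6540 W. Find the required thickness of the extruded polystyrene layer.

Using the resistance-network approach (series):
R_stainless steel = L/(kA) = 0.002/(14.8×32.3) = 4.184×10^-6 K/W
R_outer film = 1/(h_o·A) = 1/(21.1×32.3) = 0.001467 K/W
Sum of the known resistances R_other = 0.001471 K/W
Required total resistance R_tot = ΔT/Q_allow = 58/6540 = 0.008869 K/W
R_extruded polystyrene = R_tot − R_other = 0.007397 K/W
L = R·k·A = 0.007397×0.0347×32.3

L ≈ 8.29 mm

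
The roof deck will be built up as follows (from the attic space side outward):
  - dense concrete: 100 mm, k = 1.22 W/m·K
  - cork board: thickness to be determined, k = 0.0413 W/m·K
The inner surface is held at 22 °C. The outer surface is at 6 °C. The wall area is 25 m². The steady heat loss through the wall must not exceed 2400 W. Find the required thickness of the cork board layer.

L ≈ 3.5 mm

Treating each layer as a thermal resistance in series:
R_dense concrete = L/(kA) = 0.1/(1.22×25) = 0.003279 K/W
Sum of the known resistances R_other = 0.003279 K/W
Required total resistance R_tot = ΔT/Q_allow = 16/2400 = 0.006667 K/W
R_cork board = R_tot − R_other = 0.003388 K/W
L = R·k·A = 0.003388×0.0413×25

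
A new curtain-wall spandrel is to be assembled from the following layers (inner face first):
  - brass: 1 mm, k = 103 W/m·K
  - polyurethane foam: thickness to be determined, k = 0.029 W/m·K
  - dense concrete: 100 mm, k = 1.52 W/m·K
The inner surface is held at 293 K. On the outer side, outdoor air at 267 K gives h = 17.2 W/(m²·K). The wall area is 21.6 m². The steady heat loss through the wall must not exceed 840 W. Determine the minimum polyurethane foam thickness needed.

L ≈ 15.8 mm

Thermal resistances in series:
R_brass = L/(kA) = 0.001/(103×21.6) = 4.495×10^-7 K/W
R_dense concrete = L/(kA) = 0.1/(1.52×21.6) = 0.003046 K/W
R_outer film = 1/(h_o·A) = 1/(17.2×21.6) = 0.002692 K/W
Sum of the known resistances R_other = 0.005738 K/W
Required total resistance R_tot = ΔT/Q_allow = 26/840 = 0.03095 K/W
R_polyurethane foam = R_tot − R_other = 0.02521 K/W
L = R·k·A = 0.02521×0.029×21.6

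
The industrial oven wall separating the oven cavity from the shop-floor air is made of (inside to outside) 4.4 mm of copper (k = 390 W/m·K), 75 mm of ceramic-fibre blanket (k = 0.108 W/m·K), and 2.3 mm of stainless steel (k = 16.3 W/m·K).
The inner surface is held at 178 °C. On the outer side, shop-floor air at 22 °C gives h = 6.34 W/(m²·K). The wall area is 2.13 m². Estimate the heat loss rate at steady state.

Thermal resistances in series:
R_copper = L/(kA) = 0.0044/(390×2.13) = 5.297×10^-6 K/W
R_ceramic-fibre blanket = L/(kA) = 0.075/(0.108×2.13) = 0.326 K/W
R_stainless steel = L/(kA) = 0.0023/(16.3×2.13) = 6.625×10^-5 K/W
R_outer film = 1/(h_o·A) = 1/(6.34×2.13) = 0.07405 K/W
R_total = 0.4002 K/W
Q = ΔT / R_total = 156 / 0.4002

Q ≈ 390 W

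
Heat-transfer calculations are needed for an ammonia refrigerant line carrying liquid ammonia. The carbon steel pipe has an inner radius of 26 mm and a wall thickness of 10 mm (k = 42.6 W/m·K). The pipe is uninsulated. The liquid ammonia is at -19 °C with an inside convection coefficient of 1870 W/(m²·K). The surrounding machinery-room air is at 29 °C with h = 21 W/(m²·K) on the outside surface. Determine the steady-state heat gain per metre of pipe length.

q′ ≈ 223 W/m

Cylindrical conduction, so R = ln(r₂/r₁)/(2πkL) per layer, in series:
R_inner film = 1/(h_i·2πr₁L) = 1/(1870×2π×0.026×1) = 0.003273 K/W
R_carbon steel pipe wall = ln(36/26)/(2π×42.6×1) = 0.001216 K/W
R_outer film = 1/(h_o·2πr_oL) = 1/(21×2π×0.036×1) = 0.2105 K/W
R_total = 0.215 K/W
Q = ΔT/R_total = 48/0.215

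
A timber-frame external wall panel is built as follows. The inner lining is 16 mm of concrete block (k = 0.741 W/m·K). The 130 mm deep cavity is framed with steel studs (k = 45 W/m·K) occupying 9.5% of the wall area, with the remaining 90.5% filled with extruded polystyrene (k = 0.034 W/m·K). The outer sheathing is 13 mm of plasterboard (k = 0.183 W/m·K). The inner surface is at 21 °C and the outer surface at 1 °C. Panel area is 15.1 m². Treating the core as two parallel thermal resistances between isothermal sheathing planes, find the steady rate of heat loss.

Sheathing layers in series; stud and cavity paths in parallel between them.
R_inner = 0.016/(0.741×15.1) = 0.00143 K/W
R_stud  = 0.13/(45×0.095×15.1) = 0.002014 K/W
R_cav   = 0.13/(0.034×0.905×15.1) = 0.2798 K/W
1/R_core = 1/R_stud + 1/R_cav → R_core = 0.001999 K/W
R_outer = 0.013/(0.183×15.1) = 0.004705 K/W
R_total = 0.008134 K/W
Q = ΔT/R_total = 20/0.008134

Q ≈ 2460 W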